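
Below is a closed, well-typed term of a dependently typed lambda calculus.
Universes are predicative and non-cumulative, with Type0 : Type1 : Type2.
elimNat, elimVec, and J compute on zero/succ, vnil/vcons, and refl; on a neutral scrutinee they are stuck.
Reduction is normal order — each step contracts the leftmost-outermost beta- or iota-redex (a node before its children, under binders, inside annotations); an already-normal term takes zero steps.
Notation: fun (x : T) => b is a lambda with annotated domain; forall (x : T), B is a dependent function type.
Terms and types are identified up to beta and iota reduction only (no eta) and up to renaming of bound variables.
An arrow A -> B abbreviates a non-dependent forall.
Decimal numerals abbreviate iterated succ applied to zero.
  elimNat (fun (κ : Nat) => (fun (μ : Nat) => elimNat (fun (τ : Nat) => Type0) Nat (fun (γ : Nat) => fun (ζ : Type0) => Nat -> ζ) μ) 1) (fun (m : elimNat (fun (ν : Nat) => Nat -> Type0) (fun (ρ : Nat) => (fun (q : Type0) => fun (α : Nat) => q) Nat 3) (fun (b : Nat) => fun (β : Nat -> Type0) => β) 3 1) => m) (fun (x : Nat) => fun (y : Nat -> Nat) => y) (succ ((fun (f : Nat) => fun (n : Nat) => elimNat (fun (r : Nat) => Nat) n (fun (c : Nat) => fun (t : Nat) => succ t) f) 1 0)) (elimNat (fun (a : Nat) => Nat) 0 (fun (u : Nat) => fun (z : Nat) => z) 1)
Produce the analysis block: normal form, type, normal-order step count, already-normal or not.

resulting normal form:
  0
type:
  Nat
normal-order step count: 36
already normal: no
first redex: an elimNat iota-redex


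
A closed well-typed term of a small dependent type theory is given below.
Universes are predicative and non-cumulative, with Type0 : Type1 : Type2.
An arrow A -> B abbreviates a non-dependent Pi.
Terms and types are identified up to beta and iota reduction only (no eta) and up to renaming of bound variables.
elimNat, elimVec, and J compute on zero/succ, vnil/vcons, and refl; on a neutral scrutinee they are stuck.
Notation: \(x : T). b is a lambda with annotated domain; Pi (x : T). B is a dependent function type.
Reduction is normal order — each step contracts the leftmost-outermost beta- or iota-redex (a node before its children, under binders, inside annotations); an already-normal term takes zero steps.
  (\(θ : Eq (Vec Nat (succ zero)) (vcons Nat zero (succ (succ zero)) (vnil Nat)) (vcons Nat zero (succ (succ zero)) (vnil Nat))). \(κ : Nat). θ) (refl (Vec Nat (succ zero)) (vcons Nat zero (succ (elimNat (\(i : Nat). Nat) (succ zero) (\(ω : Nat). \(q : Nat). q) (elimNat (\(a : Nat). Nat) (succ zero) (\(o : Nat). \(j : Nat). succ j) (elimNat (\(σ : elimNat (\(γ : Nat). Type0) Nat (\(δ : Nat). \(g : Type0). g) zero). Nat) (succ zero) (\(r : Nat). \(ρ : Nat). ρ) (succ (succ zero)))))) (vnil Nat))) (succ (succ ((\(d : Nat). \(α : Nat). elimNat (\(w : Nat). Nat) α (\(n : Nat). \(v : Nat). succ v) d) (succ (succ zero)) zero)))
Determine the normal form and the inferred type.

resulting normal form:
  refl (Vec Nat (succ zero)) (vcons Nat zero (succ (succ zero)) (vnil Nat))
type:
  Eq (Vec Nat (succ zero)) (vcons Nat zero (succ (succ zero)) (vnil Nat)) (vcons Nat zero (succ (succ zero)) (vnil Nat))
observation: reduction starts at a beta-redex, and 20 normal-order steps reach the normal form.


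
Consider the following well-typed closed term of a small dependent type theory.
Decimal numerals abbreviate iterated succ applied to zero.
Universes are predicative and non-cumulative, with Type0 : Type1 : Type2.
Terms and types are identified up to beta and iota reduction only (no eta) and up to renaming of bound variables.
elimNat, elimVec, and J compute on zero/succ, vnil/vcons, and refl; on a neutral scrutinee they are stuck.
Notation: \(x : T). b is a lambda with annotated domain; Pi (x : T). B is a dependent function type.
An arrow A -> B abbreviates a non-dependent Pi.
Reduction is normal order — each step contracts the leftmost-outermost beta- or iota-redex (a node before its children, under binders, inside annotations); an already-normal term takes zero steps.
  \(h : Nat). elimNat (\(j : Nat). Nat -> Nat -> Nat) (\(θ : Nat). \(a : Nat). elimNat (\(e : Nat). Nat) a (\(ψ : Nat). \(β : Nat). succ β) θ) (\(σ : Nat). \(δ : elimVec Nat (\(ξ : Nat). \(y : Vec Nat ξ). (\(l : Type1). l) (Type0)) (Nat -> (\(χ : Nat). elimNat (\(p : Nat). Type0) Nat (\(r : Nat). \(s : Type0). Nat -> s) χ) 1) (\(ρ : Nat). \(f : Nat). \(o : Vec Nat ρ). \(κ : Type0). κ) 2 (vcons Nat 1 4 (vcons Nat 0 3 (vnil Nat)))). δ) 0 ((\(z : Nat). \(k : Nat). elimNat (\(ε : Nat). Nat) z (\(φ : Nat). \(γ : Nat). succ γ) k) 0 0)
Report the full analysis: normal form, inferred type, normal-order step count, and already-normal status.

reduced normal form:
  \(h : Nat). \(j : Nat). j
type:
  Nat -> Nat -> Nat
steps to reach normal form (normal order): 6
already normal: no
first contracted redex: an elimNat iota-redex


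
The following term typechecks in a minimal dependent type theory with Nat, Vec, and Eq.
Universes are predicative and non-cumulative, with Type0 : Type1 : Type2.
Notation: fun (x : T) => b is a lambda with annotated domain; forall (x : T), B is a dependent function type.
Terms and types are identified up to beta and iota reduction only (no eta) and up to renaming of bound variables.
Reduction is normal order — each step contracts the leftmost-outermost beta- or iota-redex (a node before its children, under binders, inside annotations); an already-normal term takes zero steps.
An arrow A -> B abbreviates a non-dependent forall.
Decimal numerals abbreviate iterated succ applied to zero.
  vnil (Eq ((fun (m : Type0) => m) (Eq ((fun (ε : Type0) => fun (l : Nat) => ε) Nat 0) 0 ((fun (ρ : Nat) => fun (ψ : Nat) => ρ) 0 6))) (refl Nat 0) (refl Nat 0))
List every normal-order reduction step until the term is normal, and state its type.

reduction (normal order):
  vnil (Eq ((fun (m : Type0) => m) (Eq ((fun (ε : Type0) => fun (l : Nat) => ε) Nat 0) 0 ((fun (ρ : Nat) => fun (ψ : Nat) => ρ) 0 6))) (refl Nat 0) (refl Nat 0))
  ~> vnil (Eq (Eq ((fun (m : Type0) => fun (ε : Nat) => m) Nat 0) 0 ((fun (l : Nat) => fun (ρ : Nat) => l) 0 6)) (refl Nat 0) (refl Nat 0))
  ~> vnil (Eq (Eq ((fun (m : Nat) => Nat) 0) 0 ((fun (ε : Nat) => fun (l : Nat) => ε) 0 6)) (refl Nat 0) (refl Nat 0))
  ~> vnil (Eq (Eq Nat 0 ((fun (m : Nat) => fun (ε : Nat) => m) 0 6)) (refl Nat 0) (refl Nat 0))
  ~> vnil (Eq (Eq Nat 0 ((fun (m : Nat) => 0) 6)) (refl Nat 0) (refl Nat 0))
  ~> vnil (Eq (Eq Nat 0 0) (refl Nat 0) (refl Nat 0))
the term's type:
  Vec (Eq (Eq Nat 0 0) (refl Nat 0) (refl Nat 0)) 0


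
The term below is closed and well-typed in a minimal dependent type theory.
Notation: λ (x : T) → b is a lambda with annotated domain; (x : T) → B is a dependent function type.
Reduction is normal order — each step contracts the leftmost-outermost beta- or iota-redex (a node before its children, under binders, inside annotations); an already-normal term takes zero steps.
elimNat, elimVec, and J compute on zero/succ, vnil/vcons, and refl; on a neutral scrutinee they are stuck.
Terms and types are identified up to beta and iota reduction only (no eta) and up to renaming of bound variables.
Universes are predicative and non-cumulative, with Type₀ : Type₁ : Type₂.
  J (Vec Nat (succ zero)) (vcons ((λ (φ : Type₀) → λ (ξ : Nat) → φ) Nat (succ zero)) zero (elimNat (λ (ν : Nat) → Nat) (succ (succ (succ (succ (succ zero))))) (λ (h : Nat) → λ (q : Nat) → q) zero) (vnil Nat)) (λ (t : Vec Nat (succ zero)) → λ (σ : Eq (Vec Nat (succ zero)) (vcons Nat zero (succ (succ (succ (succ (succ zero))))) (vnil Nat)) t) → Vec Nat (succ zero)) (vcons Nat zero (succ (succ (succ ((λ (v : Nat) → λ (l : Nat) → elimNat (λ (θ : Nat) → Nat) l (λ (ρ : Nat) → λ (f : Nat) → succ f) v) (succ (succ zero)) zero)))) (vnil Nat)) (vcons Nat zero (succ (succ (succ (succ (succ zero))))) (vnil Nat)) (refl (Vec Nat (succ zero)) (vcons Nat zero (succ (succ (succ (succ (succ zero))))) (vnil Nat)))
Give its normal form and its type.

normal form:
  vcons Nat zero (succ (succ (succ (succ (succ zero))))) (vnil Nat)
inferred type:
  Vec Nat (succ zero)
observation: the leftmost-outermost redex is a J iota-redex, and normalization takes 10 steps.


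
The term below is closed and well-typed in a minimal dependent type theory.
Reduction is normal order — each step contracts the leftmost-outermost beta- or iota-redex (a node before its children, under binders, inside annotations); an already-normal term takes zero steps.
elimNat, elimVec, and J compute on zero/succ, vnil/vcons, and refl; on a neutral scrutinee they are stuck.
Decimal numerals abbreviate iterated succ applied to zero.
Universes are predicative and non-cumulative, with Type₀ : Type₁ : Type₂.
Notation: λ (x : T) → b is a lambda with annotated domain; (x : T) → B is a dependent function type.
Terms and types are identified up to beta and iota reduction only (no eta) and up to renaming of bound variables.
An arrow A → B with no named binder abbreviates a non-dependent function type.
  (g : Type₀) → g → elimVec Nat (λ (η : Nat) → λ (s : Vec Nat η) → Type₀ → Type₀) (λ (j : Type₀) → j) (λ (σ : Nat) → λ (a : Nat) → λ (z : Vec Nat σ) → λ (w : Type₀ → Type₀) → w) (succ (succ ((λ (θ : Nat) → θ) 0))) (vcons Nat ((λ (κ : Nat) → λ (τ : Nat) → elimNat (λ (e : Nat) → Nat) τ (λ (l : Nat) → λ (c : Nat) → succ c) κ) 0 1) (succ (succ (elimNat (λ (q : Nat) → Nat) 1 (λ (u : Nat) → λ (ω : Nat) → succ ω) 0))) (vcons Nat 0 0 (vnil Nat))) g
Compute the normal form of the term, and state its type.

resulting normal form:
  (g : Type₀) → g → g
the term's type:
  Type₁
observation: 12 normal-order steps normalize the term, beginning with an elimVec iota-redex.


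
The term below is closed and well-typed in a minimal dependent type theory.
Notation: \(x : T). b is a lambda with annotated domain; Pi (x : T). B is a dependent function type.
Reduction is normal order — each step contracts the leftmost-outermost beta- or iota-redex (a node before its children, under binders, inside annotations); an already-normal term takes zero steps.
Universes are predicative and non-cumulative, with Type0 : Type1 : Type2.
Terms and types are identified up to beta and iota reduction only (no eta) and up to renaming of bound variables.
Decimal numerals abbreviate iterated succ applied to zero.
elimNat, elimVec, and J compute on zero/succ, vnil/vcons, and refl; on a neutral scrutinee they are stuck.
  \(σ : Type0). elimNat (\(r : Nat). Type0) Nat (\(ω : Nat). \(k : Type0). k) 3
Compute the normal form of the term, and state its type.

reduced normal form:
  \(σ : Type0). Nat
the term's type:
  Pi (σ : Type0). Type0


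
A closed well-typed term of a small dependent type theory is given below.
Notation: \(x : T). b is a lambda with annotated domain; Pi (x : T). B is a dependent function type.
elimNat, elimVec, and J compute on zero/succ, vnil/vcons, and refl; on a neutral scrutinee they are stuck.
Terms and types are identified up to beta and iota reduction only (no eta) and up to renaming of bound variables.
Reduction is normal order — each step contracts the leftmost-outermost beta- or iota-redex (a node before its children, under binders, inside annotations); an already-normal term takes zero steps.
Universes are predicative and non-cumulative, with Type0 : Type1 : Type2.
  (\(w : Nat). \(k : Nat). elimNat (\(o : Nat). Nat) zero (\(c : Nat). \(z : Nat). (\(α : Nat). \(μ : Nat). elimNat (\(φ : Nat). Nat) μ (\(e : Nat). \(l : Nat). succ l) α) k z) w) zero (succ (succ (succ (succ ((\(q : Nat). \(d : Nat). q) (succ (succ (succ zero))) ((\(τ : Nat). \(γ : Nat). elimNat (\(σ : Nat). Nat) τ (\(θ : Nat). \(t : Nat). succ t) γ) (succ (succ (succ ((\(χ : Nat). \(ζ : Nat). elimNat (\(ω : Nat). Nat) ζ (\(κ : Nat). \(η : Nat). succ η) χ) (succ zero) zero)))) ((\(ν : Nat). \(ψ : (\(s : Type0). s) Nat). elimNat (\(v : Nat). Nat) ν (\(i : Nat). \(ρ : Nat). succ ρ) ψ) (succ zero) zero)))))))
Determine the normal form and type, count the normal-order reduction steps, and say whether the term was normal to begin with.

normal form:
  zero
the term's type:
  Nat
steps to reach normal form (normal order): 3
term was already normal: no
first contracted redex: a beta-redex


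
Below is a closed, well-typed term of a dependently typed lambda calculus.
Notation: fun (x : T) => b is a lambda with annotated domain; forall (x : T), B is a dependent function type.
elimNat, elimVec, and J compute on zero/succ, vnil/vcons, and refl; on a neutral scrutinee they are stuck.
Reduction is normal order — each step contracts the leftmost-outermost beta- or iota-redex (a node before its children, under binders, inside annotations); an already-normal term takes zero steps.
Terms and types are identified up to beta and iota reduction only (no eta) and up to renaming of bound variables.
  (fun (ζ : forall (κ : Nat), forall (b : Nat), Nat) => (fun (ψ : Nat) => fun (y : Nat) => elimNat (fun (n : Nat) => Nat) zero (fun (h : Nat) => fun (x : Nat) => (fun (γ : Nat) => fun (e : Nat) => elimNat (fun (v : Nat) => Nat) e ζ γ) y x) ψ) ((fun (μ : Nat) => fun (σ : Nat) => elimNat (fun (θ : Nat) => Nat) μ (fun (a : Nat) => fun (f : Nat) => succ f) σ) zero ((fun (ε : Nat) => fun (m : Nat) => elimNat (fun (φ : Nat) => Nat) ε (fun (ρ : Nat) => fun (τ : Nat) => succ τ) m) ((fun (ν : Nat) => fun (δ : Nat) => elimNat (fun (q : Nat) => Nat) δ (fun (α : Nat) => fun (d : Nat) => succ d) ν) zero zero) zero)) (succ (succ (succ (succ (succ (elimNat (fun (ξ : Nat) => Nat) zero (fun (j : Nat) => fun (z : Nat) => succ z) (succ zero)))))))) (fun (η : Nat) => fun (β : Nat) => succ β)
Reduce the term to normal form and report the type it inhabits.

reduced normal form:
  zero
the term's type:
  Nat


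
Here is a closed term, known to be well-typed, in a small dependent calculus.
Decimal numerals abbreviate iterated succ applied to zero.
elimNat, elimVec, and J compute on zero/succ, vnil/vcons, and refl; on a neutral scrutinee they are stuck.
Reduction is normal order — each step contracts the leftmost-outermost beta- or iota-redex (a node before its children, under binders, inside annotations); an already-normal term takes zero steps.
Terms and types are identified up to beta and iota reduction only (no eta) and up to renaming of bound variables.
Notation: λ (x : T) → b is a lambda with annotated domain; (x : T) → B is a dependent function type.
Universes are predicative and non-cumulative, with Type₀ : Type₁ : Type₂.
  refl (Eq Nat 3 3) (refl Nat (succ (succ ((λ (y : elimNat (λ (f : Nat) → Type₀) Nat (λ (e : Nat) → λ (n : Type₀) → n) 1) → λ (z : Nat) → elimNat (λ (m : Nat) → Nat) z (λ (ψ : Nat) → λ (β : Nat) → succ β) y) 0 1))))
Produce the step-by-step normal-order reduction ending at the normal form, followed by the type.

reduction (normal order):
  refl (Eq Nat 3 3) (refl Nat (succ (succ ((λ (y : elimNat (λ (f : Nat) → Type₀) Nat (λ (e : Nat) → λ (n : Type₀) → n) 1) → λ (z : Nat) → elimNat (λ (m : Nat) → Nat) z (λ (ψ : Nat) → λ (β : Nat) → succ β) y) 0 1))))
  ~> refl (Eq Nat 3 3) (refl Nat (succ (succ ((λ (y : Nat) → elimNat (λ (f : Nat) → Nat) y (λ (e : Nat) → λ (n : Nat) → succ n) 0) 1))))
  ~> refl (Eq Nat 3 3) (refl Nat (succ (succ (elimNat (λ (y : Nat) → Nat) 1 (λ (f : Nat) → λ (e : Nat) → succ e) 0))))
  ~> refl (Eq Nat 3 3) (refl Nat 3)
type:
  Eq (Eq Nat 3 3) (refl Nat 3) (refl Nat 3)


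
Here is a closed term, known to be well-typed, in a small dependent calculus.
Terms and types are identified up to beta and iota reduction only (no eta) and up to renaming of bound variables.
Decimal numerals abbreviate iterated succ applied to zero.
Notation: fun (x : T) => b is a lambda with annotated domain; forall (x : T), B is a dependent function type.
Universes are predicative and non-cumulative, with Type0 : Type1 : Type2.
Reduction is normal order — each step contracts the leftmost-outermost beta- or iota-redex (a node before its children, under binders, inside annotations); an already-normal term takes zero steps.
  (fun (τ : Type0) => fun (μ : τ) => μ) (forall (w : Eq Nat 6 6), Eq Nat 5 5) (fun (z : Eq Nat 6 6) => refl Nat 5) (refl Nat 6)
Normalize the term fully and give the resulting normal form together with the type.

resulting normal form:
  refl Nat 5
the term's type:
  Eq Nat 5 5
observation: normalization takes exactly 3 steps under the normal-order strategy.


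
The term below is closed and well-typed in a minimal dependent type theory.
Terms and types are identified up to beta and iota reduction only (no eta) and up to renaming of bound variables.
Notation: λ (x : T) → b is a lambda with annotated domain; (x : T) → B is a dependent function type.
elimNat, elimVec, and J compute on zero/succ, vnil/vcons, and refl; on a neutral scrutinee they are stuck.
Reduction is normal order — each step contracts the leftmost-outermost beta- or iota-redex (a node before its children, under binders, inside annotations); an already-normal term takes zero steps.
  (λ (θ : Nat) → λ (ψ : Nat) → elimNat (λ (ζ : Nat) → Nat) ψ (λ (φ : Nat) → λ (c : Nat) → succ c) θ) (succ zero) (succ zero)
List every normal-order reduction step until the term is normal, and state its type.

reduction (normal order):
  (λ (θ : Nat) → λ (ψ : Nat) → elimNat (λ (ζ : Nat) → Nat) ψ (λ (φ : Nat) → λ (c : Nat) → succ c) θ) (succ zero) (succ zero)
  ~> (λ (θ : Nat) → elimNat (λ (ψ : Nat) → Nat) θ (λ (ζ : Nat) → λ (φ : Nat) → succ φ) (succ zero)) (succ zero)
  ~> elimNat (λ (θ : Nat) → Nat) (succ zero) (λ (ψ : Nat) → λ (ζ : Nat) → succ ζ) (succ zero)
  ~> (λ (θ : Nat) → λ (ψ : Nat) → succ ψ) zero (elimNat (λ (ζ : Nat) → Nat) (succ zero) (λ (φ : Nat) → λ (c : Nat) → succ c) zero)
  ~> (λ (θ : Nat) → succ θ) (elimNat (λ (ψ : Nat) → Nat) (succ zero) (λ (ζ : Nat) → λ (φ : Nat) → succ φ) zero)
  ~> succ (elimNat (λ (θ : Nat) → Nat) (succ zero) (λ (ψ : Nat) → λ (ζ : Nat) → succ ζ) zero)
  ~> succ (succ zero)
inferred type:
  Nat


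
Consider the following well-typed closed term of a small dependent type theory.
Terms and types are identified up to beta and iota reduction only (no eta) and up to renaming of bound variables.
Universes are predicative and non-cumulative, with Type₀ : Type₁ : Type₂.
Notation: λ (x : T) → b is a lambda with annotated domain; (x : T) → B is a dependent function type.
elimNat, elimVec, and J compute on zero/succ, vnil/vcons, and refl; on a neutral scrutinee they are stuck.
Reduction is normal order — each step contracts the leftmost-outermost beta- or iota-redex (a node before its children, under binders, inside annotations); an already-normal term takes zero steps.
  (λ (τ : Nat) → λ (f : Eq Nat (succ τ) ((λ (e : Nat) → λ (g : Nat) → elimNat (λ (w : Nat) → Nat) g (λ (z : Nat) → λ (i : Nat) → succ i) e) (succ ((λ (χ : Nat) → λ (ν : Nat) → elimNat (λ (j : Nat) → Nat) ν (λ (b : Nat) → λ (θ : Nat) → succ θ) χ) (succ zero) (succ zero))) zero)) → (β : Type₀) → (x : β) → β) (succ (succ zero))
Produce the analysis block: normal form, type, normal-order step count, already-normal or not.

reduced normal form:
  λ (τ : Eq Nat (succ (succ (succ zero))) (succ (succ (succ zero)))) → (f : Type₀) → (e : f) → f
inferred type:
  (τ : Eq Nat (succ (succ (succ zero))) (succ (succ (succ zero)))) → Type₁
normal-order step count: 19
already normal: no
first contracted redex: a beta-redex


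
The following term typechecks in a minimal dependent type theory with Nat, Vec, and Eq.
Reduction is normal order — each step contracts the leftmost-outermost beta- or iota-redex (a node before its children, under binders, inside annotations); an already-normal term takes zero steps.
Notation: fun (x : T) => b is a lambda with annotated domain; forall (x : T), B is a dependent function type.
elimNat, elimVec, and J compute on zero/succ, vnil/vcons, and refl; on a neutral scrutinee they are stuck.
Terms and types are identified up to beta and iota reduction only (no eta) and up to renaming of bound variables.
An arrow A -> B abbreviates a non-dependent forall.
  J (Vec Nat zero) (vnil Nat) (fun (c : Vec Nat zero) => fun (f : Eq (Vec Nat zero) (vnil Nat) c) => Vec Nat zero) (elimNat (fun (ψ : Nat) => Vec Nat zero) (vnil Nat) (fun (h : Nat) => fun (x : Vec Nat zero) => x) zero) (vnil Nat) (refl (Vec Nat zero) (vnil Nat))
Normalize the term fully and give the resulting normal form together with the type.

resulting normal form:
  vnil Nat
the term's type:
  Vec Nat zero


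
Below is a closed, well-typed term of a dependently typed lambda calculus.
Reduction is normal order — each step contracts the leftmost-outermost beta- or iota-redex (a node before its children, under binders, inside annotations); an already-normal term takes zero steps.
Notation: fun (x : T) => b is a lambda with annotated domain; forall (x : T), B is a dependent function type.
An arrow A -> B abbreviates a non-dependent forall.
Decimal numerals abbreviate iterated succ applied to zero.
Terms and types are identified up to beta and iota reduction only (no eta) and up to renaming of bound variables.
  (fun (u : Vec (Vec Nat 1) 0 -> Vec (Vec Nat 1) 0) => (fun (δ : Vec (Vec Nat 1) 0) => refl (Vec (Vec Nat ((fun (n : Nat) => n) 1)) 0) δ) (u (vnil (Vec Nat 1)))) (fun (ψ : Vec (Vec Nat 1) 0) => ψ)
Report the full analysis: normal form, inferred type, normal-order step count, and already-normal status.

normal form:
  refl (Vec (Vec Nat 1) 0) (vnil (Vec Nat 1))
type:
  Eq (Vec (Vec Nat 1) 0) (vnil (Vec Nat 1)) (vnil (Vec Nat 1))
steps to reach normal form (normal order): 4
term was already normal: no
first contracted redex: a beta-redex


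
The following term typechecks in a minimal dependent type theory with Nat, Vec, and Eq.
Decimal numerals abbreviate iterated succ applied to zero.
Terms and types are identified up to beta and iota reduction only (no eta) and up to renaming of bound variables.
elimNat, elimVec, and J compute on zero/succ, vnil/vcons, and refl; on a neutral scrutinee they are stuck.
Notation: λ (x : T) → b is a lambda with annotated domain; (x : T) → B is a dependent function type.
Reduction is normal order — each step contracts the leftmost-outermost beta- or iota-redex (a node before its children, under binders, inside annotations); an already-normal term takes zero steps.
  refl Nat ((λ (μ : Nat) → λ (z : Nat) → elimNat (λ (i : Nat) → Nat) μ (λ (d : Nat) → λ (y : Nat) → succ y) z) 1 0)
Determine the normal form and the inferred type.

reduced normal form:
  refl Nat 1
type:
  Eq Nat 1 1
observation: 3 normal-order steps normalize the term, beginning with a beta-redex.


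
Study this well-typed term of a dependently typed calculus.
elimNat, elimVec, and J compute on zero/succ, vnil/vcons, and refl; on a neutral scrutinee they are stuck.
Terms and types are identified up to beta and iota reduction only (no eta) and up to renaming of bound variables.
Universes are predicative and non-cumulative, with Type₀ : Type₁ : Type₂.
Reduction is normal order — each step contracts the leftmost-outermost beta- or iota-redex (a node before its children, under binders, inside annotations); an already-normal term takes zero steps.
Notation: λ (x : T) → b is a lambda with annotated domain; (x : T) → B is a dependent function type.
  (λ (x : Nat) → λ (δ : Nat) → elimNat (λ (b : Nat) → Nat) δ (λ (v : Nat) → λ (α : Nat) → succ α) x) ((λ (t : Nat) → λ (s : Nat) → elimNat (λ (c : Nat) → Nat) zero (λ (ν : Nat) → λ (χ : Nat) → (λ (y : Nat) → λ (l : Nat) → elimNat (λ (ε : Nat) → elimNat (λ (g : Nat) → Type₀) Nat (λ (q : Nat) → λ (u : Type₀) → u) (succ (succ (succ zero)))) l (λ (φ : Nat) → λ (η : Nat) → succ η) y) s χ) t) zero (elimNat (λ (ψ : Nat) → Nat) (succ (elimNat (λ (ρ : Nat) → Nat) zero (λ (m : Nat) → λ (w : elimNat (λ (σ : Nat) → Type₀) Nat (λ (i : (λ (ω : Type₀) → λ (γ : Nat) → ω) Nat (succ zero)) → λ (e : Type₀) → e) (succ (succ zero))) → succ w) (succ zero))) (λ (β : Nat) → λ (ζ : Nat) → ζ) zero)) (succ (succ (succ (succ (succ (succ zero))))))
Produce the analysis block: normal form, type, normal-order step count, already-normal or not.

resulting normal form:
  succ (succ (succ (succ (succ (succ zero)))))
type:
  Nat
normal-order step count: 6
started in normal form: no
first contracted redex: a beta-redex


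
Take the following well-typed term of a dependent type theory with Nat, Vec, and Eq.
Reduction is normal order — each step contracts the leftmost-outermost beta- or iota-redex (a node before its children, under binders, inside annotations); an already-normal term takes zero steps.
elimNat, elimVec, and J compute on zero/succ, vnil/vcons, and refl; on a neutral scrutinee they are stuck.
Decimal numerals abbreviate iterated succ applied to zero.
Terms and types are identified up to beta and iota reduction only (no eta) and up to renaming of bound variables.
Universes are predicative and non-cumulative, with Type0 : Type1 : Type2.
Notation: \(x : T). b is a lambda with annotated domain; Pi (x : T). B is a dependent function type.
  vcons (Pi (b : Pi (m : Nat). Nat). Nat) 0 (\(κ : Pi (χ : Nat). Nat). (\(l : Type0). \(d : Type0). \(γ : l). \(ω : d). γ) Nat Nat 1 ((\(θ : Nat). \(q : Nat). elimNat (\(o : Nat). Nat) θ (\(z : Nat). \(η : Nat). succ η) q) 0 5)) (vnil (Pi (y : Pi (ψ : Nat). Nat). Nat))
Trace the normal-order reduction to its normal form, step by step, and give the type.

normal-order reduction sequence:
  vcons (Pi (b : Pi (m : Nat). Nat). Nat) 0 (\(κ : Pi (χ : Nat). Nat). (\(l : Type0). \(d : Type0). \(γ : l). \(ω : d). γ) Nat Nat 1 ((\(θ : Nat). \(q : Nat). elimNat (\(o : Nat). Nat) θ (\(z : Nat). \(η : Nat). succ η) q) 0 5)) (vnil (Pi (y : Pi (ψ : Nat). Nat). Nat))
  ~> vcons (Pi (b : Pi (m : Nat). Nat). Nat) 0 (\(κ : Pi (χ : Nat). Nat). (\(l : Type0). \(d : Nat). \(γ : l). d) Nat 1 ((\(ω : Nat). \(θ : Nat). elimNat (\(q : Nat). Nat) ω (\(o : Nat). \(z : Nat). succ z) θ) 0 5)) (vnil (Pi (η : Pi (y : Nat). Nat). Nat))
  ~> vcons (Pi (b : Pi (m : Nat). Nat). Nat) 0 (\(κ : Pi (χ : Nat). Nat). (\(l : Nat). \(d : Nat). l) 1 ((\(γ : Nat). \(ω : Nat). elimNat (\(θ : Nat). Nat) γ (\(q : Nat). \(o : Nat). succ o) ω) 0 5)) (vnil (Pi (z : Pi (η : Nat). Nat). Nat))
  ~> vcons (Pi (b : Pi (m : Nat). Nat). Nat) 0 (\(κ : Pi (χ : Nat). Nat). (\(l : Nat). 1) ((\(d : Nat). \(γ : Nat). elimNat (\(ω : Nat). Nat) d (\(θ : Nat). \(q : Nat). succ q) γ) 0 5)) (vnil (Pi (o : Pi (z : Nat). Nat). Nat))
  ~> vcons (Pi (b : Pi (m : Nat). Nat). Nat) 0 (\(κ : Pi (χ : Nat). Nat). 1) (vnil (Pi (l : Pi (d : Nat). Nat). Nat))
the term's type:
  Vec (Pi (b : Pi (m : Nat). Nat). Nat) 1


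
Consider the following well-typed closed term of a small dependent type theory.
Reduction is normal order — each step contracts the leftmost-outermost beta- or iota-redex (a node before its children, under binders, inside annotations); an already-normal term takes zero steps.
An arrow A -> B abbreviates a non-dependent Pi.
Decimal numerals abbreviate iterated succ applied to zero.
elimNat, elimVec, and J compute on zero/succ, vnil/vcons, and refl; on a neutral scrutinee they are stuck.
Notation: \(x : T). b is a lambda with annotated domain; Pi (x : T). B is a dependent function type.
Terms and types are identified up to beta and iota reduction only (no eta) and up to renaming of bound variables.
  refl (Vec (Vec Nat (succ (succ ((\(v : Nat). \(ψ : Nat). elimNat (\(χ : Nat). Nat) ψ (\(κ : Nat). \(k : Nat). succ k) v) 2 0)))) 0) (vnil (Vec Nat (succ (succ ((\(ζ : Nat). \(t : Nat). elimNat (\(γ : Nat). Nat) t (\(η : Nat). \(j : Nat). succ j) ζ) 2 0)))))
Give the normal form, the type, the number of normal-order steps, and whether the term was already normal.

reduced normal form:
  refl (Vec (Vec Nat 4) 0) (vnil (Vec Nat 4))
inferred type:
  Eq (Vec (Vec Nat 4) 0) (vnil (Vec Nat 4)) (vnil (Vec Nat 4))
normal-order step count: 18
term was already normal: no
first redex: a beta-redex


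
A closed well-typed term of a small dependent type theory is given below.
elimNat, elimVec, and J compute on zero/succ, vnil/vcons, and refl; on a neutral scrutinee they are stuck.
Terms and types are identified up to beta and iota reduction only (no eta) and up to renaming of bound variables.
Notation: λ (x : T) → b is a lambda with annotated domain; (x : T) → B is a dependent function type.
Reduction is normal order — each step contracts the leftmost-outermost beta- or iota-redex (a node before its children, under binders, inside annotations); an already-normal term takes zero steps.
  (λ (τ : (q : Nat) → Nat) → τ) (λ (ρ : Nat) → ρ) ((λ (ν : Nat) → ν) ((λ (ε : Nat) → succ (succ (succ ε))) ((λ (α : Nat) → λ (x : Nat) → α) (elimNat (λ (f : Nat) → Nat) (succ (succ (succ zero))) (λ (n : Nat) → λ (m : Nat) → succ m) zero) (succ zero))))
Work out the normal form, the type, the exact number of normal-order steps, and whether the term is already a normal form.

resulting normal form:
  succ (succ (succ (succ (succ (succ zero)))))
type:
  Nat
normal-order step count: 7
started in normal form: no
first redex: a beta-redex


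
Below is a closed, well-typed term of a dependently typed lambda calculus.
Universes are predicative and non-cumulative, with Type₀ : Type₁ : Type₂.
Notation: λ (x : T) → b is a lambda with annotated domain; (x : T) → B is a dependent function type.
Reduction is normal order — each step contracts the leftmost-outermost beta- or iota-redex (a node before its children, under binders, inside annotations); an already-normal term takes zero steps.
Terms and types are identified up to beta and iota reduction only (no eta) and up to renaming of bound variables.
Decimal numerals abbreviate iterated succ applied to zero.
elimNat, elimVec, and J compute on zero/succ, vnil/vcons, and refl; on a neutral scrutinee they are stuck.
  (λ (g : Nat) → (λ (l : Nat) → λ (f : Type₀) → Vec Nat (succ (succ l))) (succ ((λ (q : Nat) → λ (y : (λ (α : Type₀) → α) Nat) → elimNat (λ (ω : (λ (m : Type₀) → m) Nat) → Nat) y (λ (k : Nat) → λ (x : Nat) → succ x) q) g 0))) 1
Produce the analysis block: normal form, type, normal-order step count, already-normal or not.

reduced normal form:
  λ (g : Type₀) → Vec Nat 4
the term's type:
  (g : Type₀) → Type₀
normal-order step count: 8
term was already normal: no
first contracted redex: a beta-redex


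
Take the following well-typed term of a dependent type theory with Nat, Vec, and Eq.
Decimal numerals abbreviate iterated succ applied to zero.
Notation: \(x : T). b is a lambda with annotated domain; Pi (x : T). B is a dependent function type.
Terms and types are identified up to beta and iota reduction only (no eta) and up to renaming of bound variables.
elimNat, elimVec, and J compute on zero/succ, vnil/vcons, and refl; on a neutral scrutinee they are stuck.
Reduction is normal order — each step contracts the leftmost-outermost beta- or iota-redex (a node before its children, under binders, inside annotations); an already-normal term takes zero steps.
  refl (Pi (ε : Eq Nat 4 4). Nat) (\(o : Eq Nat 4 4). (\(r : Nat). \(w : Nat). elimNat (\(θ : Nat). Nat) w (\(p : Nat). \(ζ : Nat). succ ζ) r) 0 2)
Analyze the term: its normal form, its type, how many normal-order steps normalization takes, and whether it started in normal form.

normal form:
  refl (Pi (ε : Eq Nat 4 4). Nat) (\(o : Eq Nat 4 4). 2)
inferred type:
  Eq (Pi (ε : Eq Nat 4 4). Nat) (\(o : Eq Nat 4 4). 2) (\(r : Eq Nat 4 4). 2)
steps to reach normal form (normal order): 3
already normal: no
first redex: a beta-redex


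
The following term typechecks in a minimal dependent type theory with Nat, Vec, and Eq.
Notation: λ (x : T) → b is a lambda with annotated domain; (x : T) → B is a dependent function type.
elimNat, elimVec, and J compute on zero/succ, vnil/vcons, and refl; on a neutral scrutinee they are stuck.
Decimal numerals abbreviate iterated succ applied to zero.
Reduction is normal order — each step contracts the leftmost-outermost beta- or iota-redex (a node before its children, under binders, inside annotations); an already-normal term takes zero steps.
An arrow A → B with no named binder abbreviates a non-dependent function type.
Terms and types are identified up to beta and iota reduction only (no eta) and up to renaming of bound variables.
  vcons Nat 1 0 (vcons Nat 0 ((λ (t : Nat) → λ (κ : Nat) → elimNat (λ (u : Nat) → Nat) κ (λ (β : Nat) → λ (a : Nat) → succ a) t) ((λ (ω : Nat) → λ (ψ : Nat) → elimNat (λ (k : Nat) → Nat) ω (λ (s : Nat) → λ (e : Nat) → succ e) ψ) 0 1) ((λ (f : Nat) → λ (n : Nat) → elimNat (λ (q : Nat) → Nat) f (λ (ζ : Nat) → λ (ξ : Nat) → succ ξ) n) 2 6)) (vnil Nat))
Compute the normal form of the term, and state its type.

reduced normal form:
  vcons Nat 1 0 (vcons Nat 0 9 (vnil Nat))
inferred type:
  Vec Nat 2
observation: normalization takes exactly 33 steps under the normal-order strategy.


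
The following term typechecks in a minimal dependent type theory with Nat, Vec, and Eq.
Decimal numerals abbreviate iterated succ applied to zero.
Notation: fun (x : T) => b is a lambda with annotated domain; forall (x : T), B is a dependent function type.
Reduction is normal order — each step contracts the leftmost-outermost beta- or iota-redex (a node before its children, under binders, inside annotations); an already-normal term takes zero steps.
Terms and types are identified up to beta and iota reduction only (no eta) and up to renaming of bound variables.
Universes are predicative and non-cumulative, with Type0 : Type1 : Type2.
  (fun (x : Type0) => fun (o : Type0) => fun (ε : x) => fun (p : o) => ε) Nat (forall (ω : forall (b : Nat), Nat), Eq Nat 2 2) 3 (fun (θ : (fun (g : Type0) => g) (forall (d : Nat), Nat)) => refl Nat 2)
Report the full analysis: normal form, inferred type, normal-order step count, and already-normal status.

resulting normal form:
  3
type:
  Nat
reduction steps (normal order): 4
term was already normal: no
first redex: a beta-redex


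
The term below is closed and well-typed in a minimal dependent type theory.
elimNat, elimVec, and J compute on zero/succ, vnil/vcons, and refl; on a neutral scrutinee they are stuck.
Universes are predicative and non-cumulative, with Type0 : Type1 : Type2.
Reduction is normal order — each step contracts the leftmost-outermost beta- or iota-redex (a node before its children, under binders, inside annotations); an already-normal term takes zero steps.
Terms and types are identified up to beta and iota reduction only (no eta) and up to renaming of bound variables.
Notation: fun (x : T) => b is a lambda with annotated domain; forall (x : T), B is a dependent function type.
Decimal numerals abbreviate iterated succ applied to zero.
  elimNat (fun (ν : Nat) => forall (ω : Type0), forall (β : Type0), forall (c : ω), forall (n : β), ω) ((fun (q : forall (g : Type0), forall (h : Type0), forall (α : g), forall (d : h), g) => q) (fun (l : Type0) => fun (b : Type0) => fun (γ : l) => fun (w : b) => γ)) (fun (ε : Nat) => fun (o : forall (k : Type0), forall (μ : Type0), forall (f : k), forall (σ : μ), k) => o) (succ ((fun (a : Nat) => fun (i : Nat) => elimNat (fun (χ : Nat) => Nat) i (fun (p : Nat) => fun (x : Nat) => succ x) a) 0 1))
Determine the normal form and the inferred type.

normal form:
  fun (ν : Type0) => fun (ω : Type0) => fun (β : ν) => fun (c : ω) => β
the term's type:
  forall (ν : Type0), forall (ω : Type0), forall (β : ν), forall (c : ω), ν


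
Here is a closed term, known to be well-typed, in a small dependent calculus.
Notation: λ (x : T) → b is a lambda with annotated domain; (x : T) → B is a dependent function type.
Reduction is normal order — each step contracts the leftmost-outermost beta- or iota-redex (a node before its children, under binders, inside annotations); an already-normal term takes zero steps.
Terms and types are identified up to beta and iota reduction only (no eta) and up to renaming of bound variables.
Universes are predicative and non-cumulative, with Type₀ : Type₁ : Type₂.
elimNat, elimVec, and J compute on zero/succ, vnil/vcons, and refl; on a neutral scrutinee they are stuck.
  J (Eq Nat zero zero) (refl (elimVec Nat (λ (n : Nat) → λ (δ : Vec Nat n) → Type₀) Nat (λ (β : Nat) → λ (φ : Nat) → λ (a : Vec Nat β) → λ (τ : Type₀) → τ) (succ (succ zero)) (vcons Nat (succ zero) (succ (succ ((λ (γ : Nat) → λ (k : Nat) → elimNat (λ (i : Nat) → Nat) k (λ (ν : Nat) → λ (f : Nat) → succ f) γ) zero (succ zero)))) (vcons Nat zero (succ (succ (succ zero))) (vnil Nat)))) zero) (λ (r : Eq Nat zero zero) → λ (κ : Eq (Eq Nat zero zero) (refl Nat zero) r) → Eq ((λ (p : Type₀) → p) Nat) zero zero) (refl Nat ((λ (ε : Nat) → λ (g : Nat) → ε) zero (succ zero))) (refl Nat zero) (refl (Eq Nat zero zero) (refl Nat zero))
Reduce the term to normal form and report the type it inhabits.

normal form:
  refl Nat zero
inferred type:
  Eq Nat zero zero
observation: the term reaches its normal form after 3 normal-order steps.


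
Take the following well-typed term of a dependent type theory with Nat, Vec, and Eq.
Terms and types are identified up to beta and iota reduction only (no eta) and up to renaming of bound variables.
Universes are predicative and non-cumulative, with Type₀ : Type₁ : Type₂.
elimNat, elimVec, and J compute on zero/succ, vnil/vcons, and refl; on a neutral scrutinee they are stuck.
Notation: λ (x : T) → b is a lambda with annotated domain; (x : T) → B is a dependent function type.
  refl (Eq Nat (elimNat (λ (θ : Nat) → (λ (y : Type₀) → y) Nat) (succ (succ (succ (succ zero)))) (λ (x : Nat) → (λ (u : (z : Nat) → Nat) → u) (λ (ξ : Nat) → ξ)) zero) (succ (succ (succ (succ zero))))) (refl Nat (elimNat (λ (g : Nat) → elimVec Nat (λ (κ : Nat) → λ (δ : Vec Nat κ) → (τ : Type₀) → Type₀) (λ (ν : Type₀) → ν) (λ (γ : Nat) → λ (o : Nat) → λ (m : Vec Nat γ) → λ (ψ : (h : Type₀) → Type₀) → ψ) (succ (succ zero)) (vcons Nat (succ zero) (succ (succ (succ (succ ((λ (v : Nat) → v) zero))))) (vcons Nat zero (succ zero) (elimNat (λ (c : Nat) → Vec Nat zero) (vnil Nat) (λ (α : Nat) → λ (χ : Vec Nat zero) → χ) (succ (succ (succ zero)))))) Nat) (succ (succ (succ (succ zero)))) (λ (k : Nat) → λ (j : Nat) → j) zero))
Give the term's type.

the term's type:
  Eq (Eq Nat (succ (succ (succ (succ zero)))) (succ (succ (succ (succ zero))))) (refl Nat (succ (succ (succ (succ zero))))) (refl Nat (succ (succ (succ (succ zero)))))


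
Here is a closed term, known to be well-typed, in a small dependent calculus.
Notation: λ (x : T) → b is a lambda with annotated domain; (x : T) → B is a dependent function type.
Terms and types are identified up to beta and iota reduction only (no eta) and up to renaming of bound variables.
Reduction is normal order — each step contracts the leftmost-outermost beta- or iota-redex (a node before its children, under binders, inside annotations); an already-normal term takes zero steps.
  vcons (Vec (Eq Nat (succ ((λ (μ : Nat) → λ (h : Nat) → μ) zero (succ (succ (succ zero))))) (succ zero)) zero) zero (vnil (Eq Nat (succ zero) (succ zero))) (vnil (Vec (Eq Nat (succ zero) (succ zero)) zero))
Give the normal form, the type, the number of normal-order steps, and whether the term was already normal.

resulting normal form:
  vcons (Vec (Eq Nat (succ zero) (succ zero)) zero) zero (vnil (Eq Nat (succ zero) (succ zero))) (vnil (Vec (Eq Nat (succ zero) (succ zero)) zero))
type:
  Vec (Vec (Eq Nat (succ zero) (succ zero)) zero) (succ zero)
normal-order step count: 2
started in normal form: no
first contracted redex: a beta-redex


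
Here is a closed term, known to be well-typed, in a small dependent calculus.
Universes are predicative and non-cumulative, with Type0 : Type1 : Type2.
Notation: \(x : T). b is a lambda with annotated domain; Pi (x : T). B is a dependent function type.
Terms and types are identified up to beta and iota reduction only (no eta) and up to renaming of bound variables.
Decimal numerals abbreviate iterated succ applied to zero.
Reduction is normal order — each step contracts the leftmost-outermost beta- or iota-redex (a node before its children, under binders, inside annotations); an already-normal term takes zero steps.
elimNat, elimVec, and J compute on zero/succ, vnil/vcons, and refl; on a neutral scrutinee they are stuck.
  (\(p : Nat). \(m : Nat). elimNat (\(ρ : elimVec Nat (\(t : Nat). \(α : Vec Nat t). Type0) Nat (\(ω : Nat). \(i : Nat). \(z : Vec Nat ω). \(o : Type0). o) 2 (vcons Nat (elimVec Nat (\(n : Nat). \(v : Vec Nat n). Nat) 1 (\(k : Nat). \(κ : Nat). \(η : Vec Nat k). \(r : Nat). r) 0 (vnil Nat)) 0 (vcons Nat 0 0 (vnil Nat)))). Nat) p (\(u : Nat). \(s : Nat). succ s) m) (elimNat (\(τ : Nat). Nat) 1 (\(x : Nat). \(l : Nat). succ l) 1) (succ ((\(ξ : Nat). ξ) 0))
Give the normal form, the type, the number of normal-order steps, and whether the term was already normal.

normal form:
  3
the term's type:
  Nat
normal-order step count: 22
already normal: no
first redex: a beta-redex
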